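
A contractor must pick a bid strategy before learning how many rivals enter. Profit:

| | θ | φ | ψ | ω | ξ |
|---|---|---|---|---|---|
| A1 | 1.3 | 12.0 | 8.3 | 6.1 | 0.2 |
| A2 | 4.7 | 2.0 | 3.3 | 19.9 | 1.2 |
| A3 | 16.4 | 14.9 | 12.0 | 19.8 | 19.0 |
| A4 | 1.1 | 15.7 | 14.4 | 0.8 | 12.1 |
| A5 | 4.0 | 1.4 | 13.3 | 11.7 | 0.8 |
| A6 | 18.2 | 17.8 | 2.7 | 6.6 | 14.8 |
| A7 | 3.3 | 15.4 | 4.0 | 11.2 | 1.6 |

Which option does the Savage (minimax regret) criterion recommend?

Column bests: θ=18.2, φ=17.8, ψ=14.4, ω=19.9, ξ=19.0.
A1 regrets: 16.9, 5.8, 6.1, 13.8, 18.8 → max 18.8
A2 regrets: 13.5, 15.8, 11.1, 0.0, 17.8 → max 17.8
A3 regrets: 1.8, 2.9, 2.4, 0.1, 0.0 → max 2.9
A4 regrets: 17.1, 2.1, 0.0, 19.1, 6.9 → max 19.1
A5 regrets: 14.2, 16.4, 1.1, 8.2, 18.2 → max 18.2
A6 regrets: 0.0, 0.0, 11.7, 13.3, 4.2 → max 13.3
A7 regrets: 14.9, 2.4, 10.4, 8.7, 17.4 → max 17.4
Smallest max regret = 2.9 → A3.

A3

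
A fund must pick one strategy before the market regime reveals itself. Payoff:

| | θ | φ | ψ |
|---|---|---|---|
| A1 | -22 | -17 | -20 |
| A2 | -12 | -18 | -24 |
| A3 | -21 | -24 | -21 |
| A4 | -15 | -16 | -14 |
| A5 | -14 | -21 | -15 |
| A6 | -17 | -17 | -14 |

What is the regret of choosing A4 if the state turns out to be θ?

Best payoff under θ is -12.
Regret = -12 − (-15) = 3.

3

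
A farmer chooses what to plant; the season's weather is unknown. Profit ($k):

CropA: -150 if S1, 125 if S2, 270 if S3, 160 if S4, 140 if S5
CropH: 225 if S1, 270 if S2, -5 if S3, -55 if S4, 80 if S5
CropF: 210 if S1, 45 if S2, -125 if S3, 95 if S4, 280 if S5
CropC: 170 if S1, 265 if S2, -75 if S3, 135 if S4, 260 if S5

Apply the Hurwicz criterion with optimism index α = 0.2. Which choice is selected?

CropA: 0.2·270 + 0.8·(-150) = -66
CropH: 0.2·270 + 0.8·(-55) = 10
CropF: 0.2·280 + 0.8·(-125) = -44
CropC: 0.2·265 + 0.8·(-75) = -7
Highest Hurwicz score = 10 → CropH.

CropH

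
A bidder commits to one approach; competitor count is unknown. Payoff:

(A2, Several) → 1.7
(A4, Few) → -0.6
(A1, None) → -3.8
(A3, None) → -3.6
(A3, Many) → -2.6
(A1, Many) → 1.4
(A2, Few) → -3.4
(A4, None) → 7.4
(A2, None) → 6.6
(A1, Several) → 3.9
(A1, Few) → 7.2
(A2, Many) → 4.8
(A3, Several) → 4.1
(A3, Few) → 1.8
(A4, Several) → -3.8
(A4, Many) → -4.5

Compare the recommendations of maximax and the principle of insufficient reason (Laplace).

Row maxima: A1=7.2, A2=6.6, A3=4.1, A4=7.4
Best best-case = 7.4 → A4.
Row averages: A1=2.175, A2=2.425, A3=-0.075, A4=-0.375
Highest average = 2.425 → A2.

maximax → A4; laplace → A2 (disagree)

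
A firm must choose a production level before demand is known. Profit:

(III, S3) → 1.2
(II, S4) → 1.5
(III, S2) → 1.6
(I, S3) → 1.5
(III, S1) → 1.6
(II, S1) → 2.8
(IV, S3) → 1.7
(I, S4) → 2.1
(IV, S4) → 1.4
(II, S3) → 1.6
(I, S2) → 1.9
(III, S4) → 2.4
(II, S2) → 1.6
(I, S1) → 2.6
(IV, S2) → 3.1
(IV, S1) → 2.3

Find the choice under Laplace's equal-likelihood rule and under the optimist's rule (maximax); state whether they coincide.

Row averages: I=2.025, II=1.875, III=1.7, IV=2.125
Highest average = 2.125 → IV.
Row maxima: I=2.6, II=2.8, III=2.4, IV=3.1
Best best-case = 3.1 → IV.

laplace → IV; maximax → IV (agree)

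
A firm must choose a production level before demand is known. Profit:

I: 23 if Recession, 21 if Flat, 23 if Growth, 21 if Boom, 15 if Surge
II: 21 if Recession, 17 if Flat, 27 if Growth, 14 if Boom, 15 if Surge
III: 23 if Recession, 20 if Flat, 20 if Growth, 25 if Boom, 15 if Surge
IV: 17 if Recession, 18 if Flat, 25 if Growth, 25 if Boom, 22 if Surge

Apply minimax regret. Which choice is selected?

IV

Column bests: Recession=23, Flat=21, Growth=27, Boom=25, Surge=22.
I regrets: 0, 0, 4, 4, 7 → max 7
II regrets: 2, 4, 0, 11, 7 → max 11
III regrets: 0, 1, 7, 0, 7 → max 7
IV regrets: 6, 3, 2, 0, 0 → max 6
Smallest max regret = 6 → IV.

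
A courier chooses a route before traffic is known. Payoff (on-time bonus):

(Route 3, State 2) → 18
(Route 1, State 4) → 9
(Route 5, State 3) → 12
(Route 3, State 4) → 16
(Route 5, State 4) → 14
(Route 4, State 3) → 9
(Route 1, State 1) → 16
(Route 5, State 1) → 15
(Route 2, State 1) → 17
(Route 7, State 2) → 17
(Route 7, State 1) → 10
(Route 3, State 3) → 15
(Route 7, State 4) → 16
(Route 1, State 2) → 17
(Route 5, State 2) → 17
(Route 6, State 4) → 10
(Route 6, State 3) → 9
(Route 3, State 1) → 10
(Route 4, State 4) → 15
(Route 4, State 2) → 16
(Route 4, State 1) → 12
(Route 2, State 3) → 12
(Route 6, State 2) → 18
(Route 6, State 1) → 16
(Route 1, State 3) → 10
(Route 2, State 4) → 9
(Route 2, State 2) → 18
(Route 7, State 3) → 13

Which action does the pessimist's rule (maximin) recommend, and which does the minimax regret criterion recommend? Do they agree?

Row minima: Route 1=9, Route 2=9, Route 3=10, Route 4=9, Route 5=12, Route 6=9, Route 7=10
Best worst-case = 12 → Route 5.
Column bests: State 1=17, State 2=18, State 3=15, State 4=16.
Route 1 regrets: 1, 1, 5, 7 → max 7
Route 2 regrets: 0, 0, 3, 7 → max 7
Route 3 regrets: 7, 0, 0, 0 → max 7
Route 4 regrets: 5, 2, 6, 1 → max 6
Route 5 regrets: 2, 1, 3, 2 → max 3
Route 6 regrets: 1, 0, 6, 6 → max 6
Route 7 regrets: 7, 1, 2, 0 → max 7
Smallest max regret = 3 → Route 5.

maximin → Route 5; minimax regret → Route 5 (agree)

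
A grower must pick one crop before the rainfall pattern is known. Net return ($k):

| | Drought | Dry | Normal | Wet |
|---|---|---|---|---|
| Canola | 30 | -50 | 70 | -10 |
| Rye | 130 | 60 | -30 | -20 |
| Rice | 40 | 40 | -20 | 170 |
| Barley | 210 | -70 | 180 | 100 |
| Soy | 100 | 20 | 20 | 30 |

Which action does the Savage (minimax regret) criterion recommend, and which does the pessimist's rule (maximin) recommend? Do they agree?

Column bests: Drought=210, Dry=60, Normal=180, Wet=170.
Canola regrets: 180, 110, 110, 180 → max 180
Rye regrets: 80, 0, 210, 190 → max 210
Rice regrets: 170, 20, 200, 0 → max 200
Barley regrets: 0, 130, 0, 70 → max 130
Soy regrets: 110, 40, 160, 140 → max 160
Smallest max regret = 130 → Barley.
Row minima: Canola=-50, Rye=-30, Rice=-20, Barley=-70, Soy=20
Best worst-case = 20 → Soy.

minimax regret → Barley; maximin → Soy (disagree)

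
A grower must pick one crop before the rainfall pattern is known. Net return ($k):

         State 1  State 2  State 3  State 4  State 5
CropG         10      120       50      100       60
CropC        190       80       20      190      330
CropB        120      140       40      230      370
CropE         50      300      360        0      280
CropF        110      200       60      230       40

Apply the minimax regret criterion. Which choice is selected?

Column bests: State 1=190, State 2=300, State 3=360, State 4=230, State 5=370.
CropG regrets: 180, 180, 310, 130, 310 → max 310
CropC regrets: 0, 220, 340, 40, 40 → max 340
CropB regrets: 70, 160, 320, 0, 0 → max 320
CropE regrets: 140, 0, 0, 230, 90 → max 230
CropF regrets: 80, 100, 300, 0, 330 → max 330
Smallest max regret = 230 → CropE.

CropE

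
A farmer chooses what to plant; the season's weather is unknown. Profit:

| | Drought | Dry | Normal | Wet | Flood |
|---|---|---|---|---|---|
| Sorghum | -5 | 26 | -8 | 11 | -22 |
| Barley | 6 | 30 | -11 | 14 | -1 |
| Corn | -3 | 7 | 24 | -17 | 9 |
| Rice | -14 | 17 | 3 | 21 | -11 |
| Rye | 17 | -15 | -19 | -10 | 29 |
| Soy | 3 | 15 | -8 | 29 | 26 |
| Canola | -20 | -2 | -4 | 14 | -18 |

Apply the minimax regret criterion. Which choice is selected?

Column bests: Drought=17, Dry=30, Normal=24, Wet=29, Flood=29.
Sorghum regrets: 22, 4, 32, 18, 51 → max 51
Barley regrets: 11, 0, 35, 15, 30 → max 35
Corn regrets: 20, 23, 0, 46, 20 → max 46
Rice regrets: 31, 13, 21, 8, 40 → max 40
Rye regrets: 0, 45, 43, 39, 0 → max 45
Soy regrets: 14, 15, 32, 0, 3 → max 32
Canola regrets: 37, 32, 28, 15, 47 → max 47
Smallest max regret = 32 → Soy.

Soy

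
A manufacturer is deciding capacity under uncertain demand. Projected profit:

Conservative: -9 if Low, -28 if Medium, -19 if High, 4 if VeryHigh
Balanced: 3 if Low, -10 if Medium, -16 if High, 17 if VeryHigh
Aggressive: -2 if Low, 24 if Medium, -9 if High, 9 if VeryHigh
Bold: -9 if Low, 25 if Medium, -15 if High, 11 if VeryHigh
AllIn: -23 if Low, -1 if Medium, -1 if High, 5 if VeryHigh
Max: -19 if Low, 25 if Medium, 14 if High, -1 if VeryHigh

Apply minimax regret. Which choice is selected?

Max

Column bests: Low=3, Medium=25, High=14, VeryHigh=17.
Conservative regrets: 12, 53, 33, 13 → max 53
Balanced regrets: 0, 35, 30, 0 → max 35
Aggressive regrets: 5, 1, 23, 8 → max 23
Bold regrets: 12, 0, 29, 6 → max 29
AllIn regrets: 26, 26, 15, 12 → max 26
Max regrets: 22, 0, 0, 18 → max 22
Smallest max regret = 22 → Max.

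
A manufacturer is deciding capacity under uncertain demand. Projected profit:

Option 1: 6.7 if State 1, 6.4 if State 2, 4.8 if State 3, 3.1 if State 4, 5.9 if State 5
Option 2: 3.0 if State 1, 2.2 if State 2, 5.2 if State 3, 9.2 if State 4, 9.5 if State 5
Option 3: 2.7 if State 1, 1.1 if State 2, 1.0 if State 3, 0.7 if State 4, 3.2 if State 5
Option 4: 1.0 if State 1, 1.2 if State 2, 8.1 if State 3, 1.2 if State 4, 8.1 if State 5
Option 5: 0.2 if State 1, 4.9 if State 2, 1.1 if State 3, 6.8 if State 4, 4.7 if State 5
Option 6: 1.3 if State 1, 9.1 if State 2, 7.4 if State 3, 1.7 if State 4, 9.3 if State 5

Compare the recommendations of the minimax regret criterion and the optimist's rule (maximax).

Column bests: State 1=6.7, State 2=9.1, State 3=8.1, State 4=9.2, State 5=9.5.
Option 1 regrets: 0.0, 2.7, 3.3, 6.1, 3.6 → max 6.1
Option 2 regrets: 3.7, 6.9, 2.9, 0.0, 0.0 → max 6.9
Option 3 regrets: 4.0, 8.0, 7.1, 8.5, 6.3 → max 8.5
Option 4 regrets: 5.7, 7.9, 0.0, 8.0, 1.4 → max 8.0
Option 5 regrets: 6.5, 4.2, 7.0, 2.4, 4.8 → max 7.0
Option 6 regrets: 5.4, 0.0, 0.7, 7.5, 0.2 → max 7.5
Smallest max regret = 6.1 → Option 1.
Row maxima: Option 1=6.7, Option 2=9.5, Option 3=3.2, Option 4=8.1, Option 5=6.8, Option 6=9.3
Best best-case = 9.5 → Option 2.

minimax regret → Option 1; maximax → Option 2 (disagree)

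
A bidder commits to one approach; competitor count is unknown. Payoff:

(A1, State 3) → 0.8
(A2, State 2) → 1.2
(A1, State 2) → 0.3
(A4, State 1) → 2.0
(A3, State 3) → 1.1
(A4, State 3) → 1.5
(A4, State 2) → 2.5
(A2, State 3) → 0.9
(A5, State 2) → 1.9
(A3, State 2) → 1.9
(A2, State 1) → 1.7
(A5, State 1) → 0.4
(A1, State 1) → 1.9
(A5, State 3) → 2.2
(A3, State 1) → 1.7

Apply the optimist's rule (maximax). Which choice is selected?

Row maxima: A1=1.9, A2=1.7, A3=1.9, A4=2.5, A5=2.2
Best best-case = 2.5 → A4.

A4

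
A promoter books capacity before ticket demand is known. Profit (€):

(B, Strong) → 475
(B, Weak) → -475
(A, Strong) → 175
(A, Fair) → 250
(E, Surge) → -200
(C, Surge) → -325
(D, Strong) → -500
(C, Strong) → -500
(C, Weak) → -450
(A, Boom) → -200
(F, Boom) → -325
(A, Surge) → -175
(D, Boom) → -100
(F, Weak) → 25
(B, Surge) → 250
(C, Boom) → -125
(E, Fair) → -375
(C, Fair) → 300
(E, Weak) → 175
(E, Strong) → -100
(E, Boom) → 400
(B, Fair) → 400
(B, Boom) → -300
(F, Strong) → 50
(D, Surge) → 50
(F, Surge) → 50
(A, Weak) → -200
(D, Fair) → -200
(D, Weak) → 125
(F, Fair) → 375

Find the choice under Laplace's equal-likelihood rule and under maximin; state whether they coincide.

laplace → B; maximin → A (disagree)

Row averages: A=-30, B=70, C=-220, D=-125, E=-20, F=35
Highest average = 70 → B.
Row minima: A=-200, B=-475, C=-500, D=-500, E=-375, F=-325
Best worst-case = -200 → A.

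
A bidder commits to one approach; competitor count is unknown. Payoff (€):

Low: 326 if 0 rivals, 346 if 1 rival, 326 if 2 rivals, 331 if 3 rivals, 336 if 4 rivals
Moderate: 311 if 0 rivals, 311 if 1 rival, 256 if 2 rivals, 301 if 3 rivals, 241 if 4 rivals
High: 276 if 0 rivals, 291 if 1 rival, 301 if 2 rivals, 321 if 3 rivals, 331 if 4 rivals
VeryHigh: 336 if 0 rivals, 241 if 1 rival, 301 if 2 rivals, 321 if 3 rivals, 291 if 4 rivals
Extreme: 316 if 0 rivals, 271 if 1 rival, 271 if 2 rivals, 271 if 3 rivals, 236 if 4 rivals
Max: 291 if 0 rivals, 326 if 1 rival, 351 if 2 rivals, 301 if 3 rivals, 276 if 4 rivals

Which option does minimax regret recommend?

Column bests: 0 rivals=336, 1 rival=346, 2 rivals=351, 3 rivals=331, 4 rivals=336.
Low regrets: 10, 0, 25, 0, 0 → max 25
Moderate regrets: 25, 35, 95, 30, 95 → max 95
High regrets: 60, 55, 50, 10, 5 → max 60
VeryHigh regrets: 0, 105, 50, 10, 45 → max 105
Extreme regrets: 20, 75, 80, 60, 100 → max 100
Max regrets: 45, 20, 0, 30, 60 → max 60
Smallest max regret = 25 → Low.

Low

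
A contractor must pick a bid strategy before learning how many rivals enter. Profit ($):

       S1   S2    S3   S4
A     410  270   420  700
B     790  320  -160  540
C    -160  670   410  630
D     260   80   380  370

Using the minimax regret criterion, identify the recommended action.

Column bests: S1=790, S2=670, S3=420, S4=700.
A regrets: 380, 400, 0, 0 → max 400
B regrets: 0, 350, 580, 160 → max 580
C regrets: 950, 0, 10, 70 → max 950
D regrets: 530, 590, 40, 330 → max 590
Smallest max regret = 400 → A.

A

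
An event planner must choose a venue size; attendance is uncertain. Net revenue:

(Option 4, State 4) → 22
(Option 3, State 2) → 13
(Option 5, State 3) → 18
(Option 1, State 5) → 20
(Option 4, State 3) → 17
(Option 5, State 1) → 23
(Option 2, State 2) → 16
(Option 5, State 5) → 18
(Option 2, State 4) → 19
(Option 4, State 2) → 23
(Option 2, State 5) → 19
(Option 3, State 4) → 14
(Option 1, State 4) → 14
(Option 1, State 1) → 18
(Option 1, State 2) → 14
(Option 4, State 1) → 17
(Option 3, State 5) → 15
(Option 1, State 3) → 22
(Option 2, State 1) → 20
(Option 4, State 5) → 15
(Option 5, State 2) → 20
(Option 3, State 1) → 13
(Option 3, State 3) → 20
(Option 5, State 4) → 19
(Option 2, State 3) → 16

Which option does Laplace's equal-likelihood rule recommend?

Option 5

Row averages: Option 1=17.6, Option 2=18, Option 3=15, Option 4=18.8, Option 5=19.6
Highest average = 19.6 → Option 5.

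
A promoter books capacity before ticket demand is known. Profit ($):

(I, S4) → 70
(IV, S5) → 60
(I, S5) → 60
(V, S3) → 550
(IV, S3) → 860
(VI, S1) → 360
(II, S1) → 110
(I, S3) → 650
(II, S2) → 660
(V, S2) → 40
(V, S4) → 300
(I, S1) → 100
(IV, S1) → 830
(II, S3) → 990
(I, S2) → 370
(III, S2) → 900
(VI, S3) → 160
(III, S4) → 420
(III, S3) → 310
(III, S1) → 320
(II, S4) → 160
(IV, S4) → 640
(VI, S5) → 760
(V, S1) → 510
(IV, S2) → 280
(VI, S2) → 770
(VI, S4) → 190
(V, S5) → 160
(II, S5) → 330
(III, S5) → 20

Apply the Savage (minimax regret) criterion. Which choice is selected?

Column bests: S1=830, S2=900, S3=990, S4=640, S5=760.
I regrets: 730, 530, 340, 570, 700 → max 730
II regrets: 720, 240, 0, 480, 430 → max 720
III regrets: 510, 0, 680, 220, 740 → max 740
IV regrets: 0, 620, 130, 0, 700 → max 700
V regrets: 320, 860, 440, 340, 600 → max 860
VI regrets: 470, 130, 830, 450, 0 → max 830
Smallest max regret = 700 → IV.

IV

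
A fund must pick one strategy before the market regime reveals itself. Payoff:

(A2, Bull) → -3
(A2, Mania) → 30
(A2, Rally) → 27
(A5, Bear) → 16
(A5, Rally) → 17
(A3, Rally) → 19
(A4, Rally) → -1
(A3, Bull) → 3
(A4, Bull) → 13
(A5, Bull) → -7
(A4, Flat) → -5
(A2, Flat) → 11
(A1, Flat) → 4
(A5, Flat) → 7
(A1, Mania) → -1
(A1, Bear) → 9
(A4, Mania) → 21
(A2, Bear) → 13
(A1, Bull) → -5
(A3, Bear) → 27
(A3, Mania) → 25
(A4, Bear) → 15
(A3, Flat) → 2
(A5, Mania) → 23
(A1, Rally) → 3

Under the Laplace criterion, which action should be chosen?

Row averages: A1=2, A2=15.6, A3=15.2, A4=8.6, A5=11.2
Highest average = 15.6 → A2.

A2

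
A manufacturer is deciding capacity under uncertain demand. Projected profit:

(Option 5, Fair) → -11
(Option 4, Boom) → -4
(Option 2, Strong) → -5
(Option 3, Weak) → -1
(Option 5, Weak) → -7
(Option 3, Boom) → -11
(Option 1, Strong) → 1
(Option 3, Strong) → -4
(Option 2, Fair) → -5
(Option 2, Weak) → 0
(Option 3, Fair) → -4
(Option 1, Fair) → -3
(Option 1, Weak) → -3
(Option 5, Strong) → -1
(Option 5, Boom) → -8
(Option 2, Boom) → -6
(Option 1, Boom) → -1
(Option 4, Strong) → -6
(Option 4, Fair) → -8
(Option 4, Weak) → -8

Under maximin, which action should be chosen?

Row minima: Option 1=-3, Option 2=-6, Option 3=-11, Option 4=-8, Option 5=-11
Best worst-case = -3 → Option 1.

Option 1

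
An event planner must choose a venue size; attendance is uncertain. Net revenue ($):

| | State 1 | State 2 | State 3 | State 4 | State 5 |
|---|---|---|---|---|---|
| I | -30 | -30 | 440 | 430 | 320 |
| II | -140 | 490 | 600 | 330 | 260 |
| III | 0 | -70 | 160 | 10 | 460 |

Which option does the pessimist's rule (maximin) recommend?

I

Row minima: I=-30, II=-140, III=-70
Best worst-case = -30 → I.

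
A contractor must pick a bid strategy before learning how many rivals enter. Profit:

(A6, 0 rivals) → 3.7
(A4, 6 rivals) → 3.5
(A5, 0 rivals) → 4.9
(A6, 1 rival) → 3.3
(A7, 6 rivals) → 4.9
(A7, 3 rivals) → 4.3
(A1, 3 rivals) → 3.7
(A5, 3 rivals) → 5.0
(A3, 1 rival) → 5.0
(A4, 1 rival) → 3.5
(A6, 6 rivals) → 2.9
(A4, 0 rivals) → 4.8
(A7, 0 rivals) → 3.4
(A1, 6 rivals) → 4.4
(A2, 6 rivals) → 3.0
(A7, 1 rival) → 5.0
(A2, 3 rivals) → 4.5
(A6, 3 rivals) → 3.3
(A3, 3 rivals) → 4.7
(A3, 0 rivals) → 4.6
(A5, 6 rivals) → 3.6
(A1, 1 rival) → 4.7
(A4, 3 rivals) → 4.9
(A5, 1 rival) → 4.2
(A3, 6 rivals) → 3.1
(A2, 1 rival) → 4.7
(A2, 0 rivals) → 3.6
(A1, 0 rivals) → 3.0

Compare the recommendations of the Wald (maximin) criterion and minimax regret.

Row minima: A1=3.0, A2=3.0, A3=3.1, A4=3.5, A5=3.6, A6=2.9, A7=3.4
Best worst-case = 3.6 → A5.
Column bests: 0 rivals=4.9, 1 rival=5.0, 3 rivals=5.0, 6 rivals=4.9.
A1 regrets: 1.9, 0.3, 1.3, 0.5 → max 1.9
A2 regrets: 1.3, 0.3, 0.5, 1.9 → max 1.9
A3 regrets: 0.3, 0.0, 0.3, 1.8 → max 1.8
A4 regrets: 0.1, 1.5, 0.1, 1.4 → max 1.5
A5 regrets: 0.0, 0.8, 0.0, 1.3 → max 1.3
A6 regrets: 1.2, 1.7, 1.7, 2.0 → max 2.0
A7 regrets: 1.5, 0.0, 0.7, 0.0 → max 1.5
Smallest max regret = 1.3 → A5.

maximin → A5; minimax regret → A5 (agree)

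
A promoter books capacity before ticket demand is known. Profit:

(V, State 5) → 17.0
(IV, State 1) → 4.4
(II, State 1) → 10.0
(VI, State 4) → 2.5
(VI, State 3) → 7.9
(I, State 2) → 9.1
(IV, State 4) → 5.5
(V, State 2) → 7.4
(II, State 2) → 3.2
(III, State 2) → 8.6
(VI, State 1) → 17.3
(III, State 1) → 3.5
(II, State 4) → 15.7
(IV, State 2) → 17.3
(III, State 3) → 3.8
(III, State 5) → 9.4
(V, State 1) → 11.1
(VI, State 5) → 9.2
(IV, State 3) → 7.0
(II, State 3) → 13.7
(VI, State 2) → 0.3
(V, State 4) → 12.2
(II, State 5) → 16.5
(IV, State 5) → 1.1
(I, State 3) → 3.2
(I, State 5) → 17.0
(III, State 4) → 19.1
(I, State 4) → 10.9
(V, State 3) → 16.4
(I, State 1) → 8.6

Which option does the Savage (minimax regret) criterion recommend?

V

Column bests: State 1=17.3, State 2=17.3, State 3=16.4, State 4=19.1, State 5=17.0.
I regrets: 8.7, 8.2, 13.2, 8.2, 0.0 → max 13.2
II regrets: 7.3, 14.1, 2.7, 3.4, 0.5 → max 14.1
III regrets: 13.8, 8.7, 12.6, 0.0, 7.6 → max 13.8
IV regrets: 12.9, 0.0, 9.4, 13.6, 15.9 → max 15.9
V regrets: 6.2, 9.9, 0.0, 6.9, 0.0 → max 9.9
VI regrets: 0.0, 17.0, 8.5, 16.6, 7.8 → max 17.0
Smallest max regret = 9.9 → V.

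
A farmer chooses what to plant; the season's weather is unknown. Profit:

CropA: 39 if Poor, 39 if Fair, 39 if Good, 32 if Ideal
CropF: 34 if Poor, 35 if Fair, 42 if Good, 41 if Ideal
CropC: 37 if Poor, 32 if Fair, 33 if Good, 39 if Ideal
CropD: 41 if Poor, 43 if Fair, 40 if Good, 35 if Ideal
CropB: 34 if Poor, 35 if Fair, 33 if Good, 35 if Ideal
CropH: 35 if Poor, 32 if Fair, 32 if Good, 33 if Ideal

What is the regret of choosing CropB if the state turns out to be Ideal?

6

Best payoff under Ideal is 41.
Regret = 41 − 35 = 6.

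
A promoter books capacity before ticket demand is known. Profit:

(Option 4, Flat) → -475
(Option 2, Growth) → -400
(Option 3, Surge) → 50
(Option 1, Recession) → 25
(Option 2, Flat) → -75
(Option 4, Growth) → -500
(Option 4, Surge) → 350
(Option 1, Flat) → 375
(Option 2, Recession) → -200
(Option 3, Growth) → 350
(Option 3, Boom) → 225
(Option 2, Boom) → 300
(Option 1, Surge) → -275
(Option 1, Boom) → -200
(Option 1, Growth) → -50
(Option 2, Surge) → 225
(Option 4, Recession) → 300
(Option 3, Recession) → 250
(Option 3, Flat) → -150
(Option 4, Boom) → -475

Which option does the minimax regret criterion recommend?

Option 3

Column bests: Recession=300, Flat=375, Growth=350, Boom=300, Surge=350.
Option 1 regrets: 275, 0, 400, 500, 625 → max 625
Option 2 regrets: 500, 450, 750, 0, 125 → max 750
Option 3 regrets: 50, 525, 0, 75, 300 → max 525
Option 4 regrets: 0, 850, 850, 775, 0 → max 850
Smallest max regret = 525 → Option 3.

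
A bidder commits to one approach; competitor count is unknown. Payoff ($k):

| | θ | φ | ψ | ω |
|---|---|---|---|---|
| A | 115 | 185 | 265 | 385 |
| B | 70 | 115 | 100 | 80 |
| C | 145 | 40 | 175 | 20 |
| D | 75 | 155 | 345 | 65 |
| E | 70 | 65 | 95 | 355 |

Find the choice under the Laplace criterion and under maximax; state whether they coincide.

Row averages: A=237.5, B=91.25, C=95, D=160, E=146.25
Highest average = 237.5 → A.
Row maxima: A=385, B=115, C=175, D=345, E=355
Best best-case = 385 → A.

laplace → A; maximax → A (agree)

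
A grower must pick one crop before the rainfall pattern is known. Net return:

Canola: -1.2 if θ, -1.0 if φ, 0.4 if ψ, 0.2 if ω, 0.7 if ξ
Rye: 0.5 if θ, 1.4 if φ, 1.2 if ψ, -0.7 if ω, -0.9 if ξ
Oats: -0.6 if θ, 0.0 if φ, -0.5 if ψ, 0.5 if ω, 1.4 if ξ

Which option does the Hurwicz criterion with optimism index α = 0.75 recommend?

Canola: 0.75·0.7 + 0.25·(-1.2) = 0.225
Rye: 0.75·1.4 + 0.25·(-0.9) = 0.825
Oats: 0.75·1.4 + 0.25·(-0.6) = 0.9
Highest Hurwicz score = 0.9 → Oats.

Oats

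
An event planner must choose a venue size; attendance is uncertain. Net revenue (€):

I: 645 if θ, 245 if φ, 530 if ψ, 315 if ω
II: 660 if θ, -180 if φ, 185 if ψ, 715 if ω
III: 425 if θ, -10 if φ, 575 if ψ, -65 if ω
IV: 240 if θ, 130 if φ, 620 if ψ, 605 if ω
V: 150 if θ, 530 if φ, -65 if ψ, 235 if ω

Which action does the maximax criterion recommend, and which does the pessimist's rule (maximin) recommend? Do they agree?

maximax → II; maximin → I (disagree)

Row maxima: I=645, II=715, III=575, IV=620, V=530
Best best-case = 715 → II.
Row minima: I=245, II=-180, III=-65, IV=130, V=-65
Best worst-case = 245 → I.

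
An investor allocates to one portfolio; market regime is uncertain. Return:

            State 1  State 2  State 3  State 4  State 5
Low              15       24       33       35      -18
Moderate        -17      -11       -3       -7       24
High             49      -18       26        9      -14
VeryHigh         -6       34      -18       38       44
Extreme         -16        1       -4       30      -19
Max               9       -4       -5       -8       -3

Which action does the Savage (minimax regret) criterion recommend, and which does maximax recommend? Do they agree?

minimax regret → Max; maximax → High (disagree)

Column bests: State 1=49, State 2=34, State 3=33, State 4=38, State 5=44.
Low regrets: 34, 10, 0, 3, 62 → max 62
Moderate regrets: 66, 45, 36, 45, 20 → max 66
High regrets: 0, 52, 7, 29, 58 → max 58
VeryHigh regrets: 55, 0, 51, 0, 0 → max 55
Extreme regrets: 65, 33, 37, 8, 63 → max 65
Max regrets: 40, 38, 38, 46, 47 → max 47
Smallest max regret = 47 → Max.
Row maxima: Low=35, Moderate=24, High=49, VeryHigh=44, Extreme=30, Max=9
Best best-case = 49 → High.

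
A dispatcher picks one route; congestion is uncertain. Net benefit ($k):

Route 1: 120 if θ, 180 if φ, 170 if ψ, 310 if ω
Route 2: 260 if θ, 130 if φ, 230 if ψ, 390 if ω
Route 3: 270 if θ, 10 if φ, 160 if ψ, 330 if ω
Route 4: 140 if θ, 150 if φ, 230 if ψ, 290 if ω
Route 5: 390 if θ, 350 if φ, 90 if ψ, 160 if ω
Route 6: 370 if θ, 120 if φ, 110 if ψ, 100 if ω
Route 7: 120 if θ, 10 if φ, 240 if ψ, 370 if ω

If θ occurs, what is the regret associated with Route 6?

Best payoff under θ is 390.
Regret = 390 − 370 = 20.

20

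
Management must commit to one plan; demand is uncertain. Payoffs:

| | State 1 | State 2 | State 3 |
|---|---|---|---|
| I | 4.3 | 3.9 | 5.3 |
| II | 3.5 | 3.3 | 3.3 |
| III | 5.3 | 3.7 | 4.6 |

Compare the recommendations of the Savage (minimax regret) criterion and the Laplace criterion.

minimax regret → III; laplace → III (agree)

Column bests: State 1=5.3, State 2=3.9, State 3=5.3.
I regrets: 1.0, 0.0, 0.0 → max 1.0
II regrets: 1.8, 0.6, 2.0 → max 2.0
III regrets: 0.0, 0.2, 0.7 → max 0.7
Smallest max regret = 0.7 → III.
Row averages: I=4.5, II=101/30, III=68/15
Highest average = 68/15 → III.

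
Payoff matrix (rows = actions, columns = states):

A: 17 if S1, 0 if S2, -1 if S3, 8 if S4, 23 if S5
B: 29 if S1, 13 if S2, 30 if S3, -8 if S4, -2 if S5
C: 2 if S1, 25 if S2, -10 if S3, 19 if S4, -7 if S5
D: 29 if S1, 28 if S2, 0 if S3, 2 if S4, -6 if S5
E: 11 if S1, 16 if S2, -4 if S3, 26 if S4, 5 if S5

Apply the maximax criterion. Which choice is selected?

Row maxima: A=23, B=30, C=25, D=29, E=26
Best best-case = 30 → B.

B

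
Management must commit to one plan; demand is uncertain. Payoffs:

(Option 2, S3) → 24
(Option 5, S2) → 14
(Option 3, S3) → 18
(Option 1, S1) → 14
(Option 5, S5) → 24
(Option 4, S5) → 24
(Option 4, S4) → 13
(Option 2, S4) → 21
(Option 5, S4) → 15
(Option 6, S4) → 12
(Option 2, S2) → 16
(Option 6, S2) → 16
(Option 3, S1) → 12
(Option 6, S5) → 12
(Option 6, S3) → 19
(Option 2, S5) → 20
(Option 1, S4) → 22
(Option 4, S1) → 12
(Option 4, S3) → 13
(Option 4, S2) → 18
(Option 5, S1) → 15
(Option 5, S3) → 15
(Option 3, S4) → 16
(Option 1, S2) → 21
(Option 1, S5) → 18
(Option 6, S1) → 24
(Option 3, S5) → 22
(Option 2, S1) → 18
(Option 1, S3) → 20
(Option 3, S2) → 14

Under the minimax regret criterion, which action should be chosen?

Column bests: S1=24, S2=21, S3=24, S4=22, S5=24.
Option 1 regrets: 10, 0, 4, 0, 6 → max 10
Option 2 regrets: 6, 5, 0, 1, 4 → max 6
Option 3 regrets: 12, 7, 6, 6, 2 → max 12
Option 4 regrets: 12, 3, 11, 9, 0 → max 12
Option 5 regrets: 9, 7, 9, 7, 0 → max 9
Option 6 regrets: 0, 5, 5, 10, 12 → max 12
Smallest max regret = 6 → Option 2.

Option 2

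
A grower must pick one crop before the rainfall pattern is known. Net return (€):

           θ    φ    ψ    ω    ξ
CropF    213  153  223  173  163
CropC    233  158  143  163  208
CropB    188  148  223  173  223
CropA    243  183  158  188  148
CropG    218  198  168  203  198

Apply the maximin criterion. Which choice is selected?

Row minima: CropF=153, CropC=143, CropB=148, CropA=148, CropG=168
Best worst-case = 168 → CropG.

CropG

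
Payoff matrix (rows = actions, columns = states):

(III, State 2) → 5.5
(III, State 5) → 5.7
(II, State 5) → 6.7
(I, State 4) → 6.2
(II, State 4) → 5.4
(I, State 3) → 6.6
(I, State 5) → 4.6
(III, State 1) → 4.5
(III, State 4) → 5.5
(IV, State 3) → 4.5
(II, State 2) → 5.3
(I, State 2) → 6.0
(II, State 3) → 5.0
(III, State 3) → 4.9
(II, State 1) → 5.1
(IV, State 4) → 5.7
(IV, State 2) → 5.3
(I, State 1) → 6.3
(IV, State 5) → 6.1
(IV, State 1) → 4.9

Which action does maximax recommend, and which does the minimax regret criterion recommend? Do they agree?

maximax → II; minimax regret → II (agree)

Row maxima: I=6.6, II=6.7, III=5.7, IV=6.1
Best best-case = 6.7 → II.
Column bests: State 1=6.3, State 2=6.0, State 3=6.6, State 4=6.2, State 5=6.7.
I regrets: 0.0, 0.0, 0.0, 0.0, 2.1 → max 2.1
II regrets: 1.2, 0.7, 1.6, 0.8, 0.0 → max 1.6
III regrets: 1.8, 0.5, 1.7, 0.7, 1.0 → max 1.8
IV regrets: 1.4, 0.7, 2.1, 0.5, 0.6 → max 2.1
Smallest max regret = 1.6 → II.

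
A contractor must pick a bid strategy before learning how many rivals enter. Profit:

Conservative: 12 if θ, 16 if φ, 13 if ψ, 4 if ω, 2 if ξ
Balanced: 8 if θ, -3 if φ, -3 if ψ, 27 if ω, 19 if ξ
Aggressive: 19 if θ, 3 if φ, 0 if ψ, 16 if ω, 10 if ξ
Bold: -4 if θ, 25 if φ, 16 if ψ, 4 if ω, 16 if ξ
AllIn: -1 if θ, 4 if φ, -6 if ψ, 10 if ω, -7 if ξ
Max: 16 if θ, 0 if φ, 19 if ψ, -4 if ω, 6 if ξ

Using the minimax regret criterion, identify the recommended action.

Aggressive

Column bests: θ=19, φ=25, ψ=19, ω=27, ξ=19.
Conservative regrets: 7, 9, 6, 23, 17 → max 23
Balanced regrets: 11, 28, 22, 0, 0 → max 28
Aggressive regrets: 0, 22, 19, 11, 9 → max 22
Bold regrets: 23, 0, 3, 23, 3 → max 23
AllIn regrets: 20, 21, 25, 17, 26 → max 26
Max regrets: 3, 25, 0, 31, 13 → max 31
Smallest max regret = 22 → Aggressive.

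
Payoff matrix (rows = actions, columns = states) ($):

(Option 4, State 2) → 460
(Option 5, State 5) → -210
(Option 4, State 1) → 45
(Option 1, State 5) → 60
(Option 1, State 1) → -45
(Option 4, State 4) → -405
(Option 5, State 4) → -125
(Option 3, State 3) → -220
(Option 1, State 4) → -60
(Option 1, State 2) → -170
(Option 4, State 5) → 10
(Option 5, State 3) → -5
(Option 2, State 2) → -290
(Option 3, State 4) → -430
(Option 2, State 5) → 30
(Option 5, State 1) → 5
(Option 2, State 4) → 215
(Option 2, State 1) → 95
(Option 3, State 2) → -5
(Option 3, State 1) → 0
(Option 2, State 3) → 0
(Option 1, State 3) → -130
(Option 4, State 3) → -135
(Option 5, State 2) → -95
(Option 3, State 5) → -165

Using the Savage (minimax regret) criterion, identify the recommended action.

Option 5

Column bests: State 1=95, State 2=460, State 3=0, State 4=215, State 5=60.
Option 1 regrets: 140, 630, 130, 275, 0 → max 630
Option 2 regrets: 0, 750, 0, 0, 30 → max 750
Option 3 regrets: 95, 465, 220, 645, 225 → max 645
Option 4 regrets: 50, 0, 135, 620, 50 → max 620
Option 5 regrets: 90, 555, 5, 340, 270 → max 555
Smallest max regret = 555 → Option 5.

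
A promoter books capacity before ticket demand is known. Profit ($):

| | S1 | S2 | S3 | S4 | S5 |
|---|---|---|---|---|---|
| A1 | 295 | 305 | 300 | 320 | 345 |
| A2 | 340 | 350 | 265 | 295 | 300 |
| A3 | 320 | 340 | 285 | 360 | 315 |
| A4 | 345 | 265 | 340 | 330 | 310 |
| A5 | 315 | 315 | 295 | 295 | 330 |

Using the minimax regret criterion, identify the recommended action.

A1

Column bests: S1=345, S2=350, S3=340, S4=360, S5=345.
A1 regrets: 50, 45, 40, 40, 0 → max 50
A2 regrets: 5, 0, 75, 65, 45 → max 75
A3 regrets: 25, 10, 55, 0, 30 → max 55
A4 regrets: 0, 85, 0, 30, 35 → max 85
A5 regrets: 30, 35, 45, 65, 15 → max 65
Smallest max regret = 50 → A1.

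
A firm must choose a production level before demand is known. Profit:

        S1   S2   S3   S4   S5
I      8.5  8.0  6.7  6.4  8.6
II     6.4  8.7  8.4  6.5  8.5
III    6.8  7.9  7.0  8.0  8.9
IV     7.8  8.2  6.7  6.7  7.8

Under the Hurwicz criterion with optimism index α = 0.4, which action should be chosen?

III

I: 0.4·8.6 + 0.6·6.4 = 7.28
II: 0.4·8.7 + 0.6·6.4 = 7.32
III: 0.4·8.9 + 0.6·6.8 = 7.64
IV: 0.4·8.2 + 0.6·6.7 = 7.3
Highest Hurwicz score = 7.64 → III.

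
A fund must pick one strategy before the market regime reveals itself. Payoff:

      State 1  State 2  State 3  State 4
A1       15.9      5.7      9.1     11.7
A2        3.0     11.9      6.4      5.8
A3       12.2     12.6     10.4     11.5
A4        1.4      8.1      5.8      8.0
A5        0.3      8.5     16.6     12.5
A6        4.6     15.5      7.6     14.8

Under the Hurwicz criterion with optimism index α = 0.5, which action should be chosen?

A1: 0.5·15.9 + 0.5·5.7 = 10.8
A2: 0.5·11.9 + 0.5·3.0 = 7.45
A3: 0.5·12.6 + 0.5·10.4 = 11.5
A4: 0.5·8.1 + 0.5·1.4 = 4.75
A5: 0.5·16.6 + 0.5·0.3 = 8.45
A6: 0.5·15.5 + 0.5·4.6 = 10.05
Highest Hurwicz score = 11.5 → A3.

A3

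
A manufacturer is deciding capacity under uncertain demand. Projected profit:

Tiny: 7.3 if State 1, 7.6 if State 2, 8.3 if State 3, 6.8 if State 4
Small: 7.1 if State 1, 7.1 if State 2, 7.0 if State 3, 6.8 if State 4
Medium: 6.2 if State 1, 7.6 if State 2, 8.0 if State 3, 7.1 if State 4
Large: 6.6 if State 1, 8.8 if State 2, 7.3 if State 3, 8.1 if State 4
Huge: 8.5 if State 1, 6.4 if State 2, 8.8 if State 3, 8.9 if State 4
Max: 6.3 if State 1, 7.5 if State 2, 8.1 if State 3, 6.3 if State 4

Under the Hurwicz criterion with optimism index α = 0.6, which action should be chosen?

Tiny: 0.6·8.3 + 0.4·6.8 = 7.7
Small: 0.6·7.1 + 0.4·6.8 = 6.98
Medium: 0.6·8.0 + 0.4·6.2 = 7.28
Large: 0.6·8.8 + 0.4·6.6 = 7.92
Huge: 0.6·8.9 + 0.4·6.4 = 7.9
Max: 0.6·8.1 + 0.4·6.3 = 7.38
Highest Hurwicz score = 7.92 → Large.

Large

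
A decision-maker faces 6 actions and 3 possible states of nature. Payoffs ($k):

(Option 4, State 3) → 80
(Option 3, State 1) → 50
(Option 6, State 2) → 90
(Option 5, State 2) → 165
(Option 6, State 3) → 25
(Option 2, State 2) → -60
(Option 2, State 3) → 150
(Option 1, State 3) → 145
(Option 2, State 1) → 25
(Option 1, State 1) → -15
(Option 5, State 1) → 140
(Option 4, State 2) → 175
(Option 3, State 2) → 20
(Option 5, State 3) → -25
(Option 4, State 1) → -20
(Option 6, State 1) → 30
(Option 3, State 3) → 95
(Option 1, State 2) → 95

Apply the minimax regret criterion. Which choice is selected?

Option 6

Column bests: State 1=140, State 2=175, State 3=150.
Option 1 regrets: 155, 80, 5 → max 155
Option 2 regrets: 115, 235, 0 → max 235
Option 3 regrets: 90, 155, 55 → max 155
Option 4 regrets: 160, 0, 70 → max 160
Option 5 regrets: 0, 10, 175 → max 175
Option 6 regrets: 110, 85, 125 → max 125
Smallest max regret = 125 → Option 6.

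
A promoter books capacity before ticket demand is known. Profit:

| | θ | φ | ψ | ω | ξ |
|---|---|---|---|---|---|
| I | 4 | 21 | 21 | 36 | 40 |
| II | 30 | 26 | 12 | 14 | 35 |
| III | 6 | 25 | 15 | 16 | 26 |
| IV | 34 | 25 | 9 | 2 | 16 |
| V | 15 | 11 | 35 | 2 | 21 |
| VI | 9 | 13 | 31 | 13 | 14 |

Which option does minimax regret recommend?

II

Column bests: θ=34, φ=26, ψ=35, ω=36, ξ=40.
I regrets: 30, 5, 14, 0, 0 → max 30
II regrets: 4, 0, 23, 22, 5 → max 23
III regrets: 28, 1, 20, 20, 14 → max 28
IV regrets: 0, 1, 26, 34, 24 → max 34
V regrets: 19, 15, 0, 34, 19 → max 34
VI regrets: 25, 13, 4, 23, 26 → max 26
Smallest max regret = 23 → II.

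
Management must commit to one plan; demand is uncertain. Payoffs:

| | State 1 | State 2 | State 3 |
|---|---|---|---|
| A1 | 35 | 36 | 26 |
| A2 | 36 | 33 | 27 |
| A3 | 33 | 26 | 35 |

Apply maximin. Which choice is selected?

A2

Row minima: A1=26, A2=27, A3=26
Best worst-case = 27 → A2.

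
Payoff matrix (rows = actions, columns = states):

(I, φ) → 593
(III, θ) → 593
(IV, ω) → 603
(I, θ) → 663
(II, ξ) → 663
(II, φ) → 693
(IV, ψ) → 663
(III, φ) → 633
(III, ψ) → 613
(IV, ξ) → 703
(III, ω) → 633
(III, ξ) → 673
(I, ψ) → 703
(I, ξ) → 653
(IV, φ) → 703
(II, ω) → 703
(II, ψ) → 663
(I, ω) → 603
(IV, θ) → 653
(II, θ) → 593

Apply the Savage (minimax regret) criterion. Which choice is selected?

II

Column bests: θ=663, φ=703, ψ=703, ω=703, ξ=703.
I regrets: 0, 110, 0, 100, 50 → max 110
II regrets: 70, 10, 40, 0, 40 → max 70
III regrets: 70, 70, 90, 70, 30 → max 90
IV regrets: 10, 0, 40, 100, 0 → max 100
Smallest max regret = 70 → II.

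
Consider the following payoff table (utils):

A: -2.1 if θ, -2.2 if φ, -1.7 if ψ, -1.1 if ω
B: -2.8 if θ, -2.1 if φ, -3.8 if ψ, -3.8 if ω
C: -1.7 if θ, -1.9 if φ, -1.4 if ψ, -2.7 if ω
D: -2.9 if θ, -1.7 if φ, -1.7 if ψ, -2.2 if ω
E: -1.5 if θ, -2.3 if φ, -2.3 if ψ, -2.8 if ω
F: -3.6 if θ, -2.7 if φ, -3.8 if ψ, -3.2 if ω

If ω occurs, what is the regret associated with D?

1.1

Best payoff under ω is -1.1.
Regret = -1.1 − (-2.2) = 1.1.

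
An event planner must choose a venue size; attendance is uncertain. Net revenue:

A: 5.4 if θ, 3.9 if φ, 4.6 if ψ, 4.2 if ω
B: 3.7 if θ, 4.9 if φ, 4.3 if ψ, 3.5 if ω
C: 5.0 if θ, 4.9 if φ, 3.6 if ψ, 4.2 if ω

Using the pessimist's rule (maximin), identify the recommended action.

Row minima: A=3.9, B=3.5, C=3.6
Best worst-case = 3.9 → A.

A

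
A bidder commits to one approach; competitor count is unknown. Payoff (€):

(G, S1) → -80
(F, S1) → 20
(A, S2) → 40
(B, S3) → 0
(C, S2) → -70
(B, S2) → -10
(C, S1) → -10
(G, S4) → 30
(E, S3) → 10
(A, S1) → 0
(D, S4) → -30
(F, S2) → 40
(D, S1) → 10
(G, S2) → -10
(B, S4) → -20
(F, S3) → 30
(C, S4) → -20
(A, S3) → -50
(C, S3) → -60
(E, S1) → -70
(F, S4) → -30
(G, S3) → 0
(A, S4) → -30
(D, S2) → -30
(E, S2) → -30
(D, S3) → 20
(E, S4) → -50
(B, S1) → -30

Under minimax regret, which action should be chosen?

B

Column bests: S1=20, S2=40, S3=30, S4=30.
A regrets: 20, 0, 80, 60 → max 80
B regrets: 50, 50, 30, 50 → max 50
C regrets: 30, 110, 90, 50 → max 110
D regrets: 10, 70, 10, 60 → max 70
E regrets: 90, 70, 20, 80 → max 90
F regrets: 0, 0, 0, 60 → max 60
G regrets: 100, 50, 30, 0 → max 100
Smallest max regret = 50 → B.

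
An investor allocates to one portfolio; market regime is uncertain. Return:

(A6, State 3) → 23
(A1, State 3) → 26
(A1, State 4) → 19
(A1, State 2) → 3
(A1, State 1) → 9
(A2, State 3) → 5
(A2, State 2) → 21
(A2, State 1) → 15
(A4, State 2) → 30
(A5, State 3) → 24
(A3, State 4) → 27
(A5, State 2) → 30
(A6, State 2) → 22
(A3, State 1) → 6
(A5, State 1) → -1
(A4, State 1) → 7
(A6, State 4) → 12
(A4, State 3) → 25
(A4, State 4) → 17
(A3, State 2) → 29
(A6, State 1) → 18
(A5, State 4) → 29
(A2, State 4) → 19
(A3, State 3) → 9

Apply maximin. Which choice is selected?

A6

Row minima: A1=3, A2=5, A3=6, A4=7, A5=-1, A6=12
Best worst-case = 12 → A6.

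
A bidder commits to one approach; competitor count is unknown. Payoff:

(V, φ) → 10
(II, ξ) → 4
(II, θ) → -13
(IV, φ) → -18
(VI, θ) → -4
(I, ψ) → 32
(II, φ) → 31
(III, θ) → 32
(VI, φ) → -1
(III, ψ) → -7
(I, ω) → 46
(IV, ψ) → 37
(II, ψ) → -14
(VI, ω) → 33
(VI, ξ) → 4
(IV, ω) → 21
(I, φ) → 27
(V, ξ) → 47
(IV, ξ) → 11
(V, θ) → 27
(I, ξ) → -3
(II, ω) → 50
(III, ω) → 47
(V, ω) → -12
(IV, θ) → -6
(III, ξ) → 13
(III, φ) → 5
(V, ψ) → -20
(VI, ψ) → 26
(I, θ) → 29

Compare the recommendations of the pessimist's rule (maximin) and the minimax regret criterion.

maximin → I; minimax regret → VI (disagree)

Row minima: I=-3, II=-14, III=-7, IV=-18, V=-20, VI=-4
Best worst-case = -3 → I.
Column bests: θ=32, φ=31, ψ=37, ω=50, ξ=47.
I regrets: 3, 4, 5, 4, 50 → max 50
II regrets: 45, 0, 51, 0, 43 → max 51
III regrets: 0, 26, 44, 3, 34 → max 44
IV regrets: 38, 49, 0, 29, 36 → max 49
V regrets: 5, 21, 57, 62, 0 → max 62
VI regrets: 36, 32, 11, 17, 43 → max 43
Smallest max regret = 43 → VI.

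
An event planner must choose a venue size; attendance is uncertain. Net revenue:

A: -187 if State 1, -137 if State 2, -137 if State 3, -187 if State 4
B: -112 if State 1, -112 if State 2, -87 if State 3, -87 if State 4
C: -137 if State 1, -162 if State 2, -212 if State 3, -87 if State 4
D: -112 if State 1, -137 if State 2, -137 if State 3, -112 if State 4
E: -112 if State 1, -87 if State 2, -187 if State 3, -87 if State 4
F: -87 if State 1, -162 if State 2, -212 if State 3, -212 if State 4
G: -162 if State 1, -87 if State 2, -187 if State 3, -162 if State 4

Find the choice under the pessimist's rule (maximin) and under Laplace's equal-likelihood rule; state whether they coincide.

maximin → B; laplace → B (agree)

Row minima: A=-187, B=-112, C=-212, D=-137, E=-187, F=-212, G=-187
Best worst-case = -112 → B.
Row averages: A=-162, B=-99.5, C=-149.5, D=-124.5, E=-118.25, F=-168.25, G=-149.5
Highest average = -99.5 → B.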